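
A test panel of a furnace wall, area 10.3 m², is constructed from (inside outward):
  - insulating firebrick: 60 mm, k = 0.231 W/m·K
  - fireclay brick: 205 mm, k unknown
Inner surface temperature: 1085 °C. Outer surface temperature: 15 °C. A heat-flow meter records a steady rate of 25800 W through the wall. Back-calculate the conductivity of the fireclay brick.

Thermal resistances in series:
R_insulating firebrick = L/(kA) = 0.06/(0.231×10.3) = 0.02522 K/W
Sum of known resistances R_other = 0.02522 K/W
Total R = ΔT/Q = 1070/25800 = 0.04147 K/W
R_fireclay brick = R_total − R_other = 0.01626 K/W
k = L/(R·A) = 0.205/(0.01626×10.3)

k ≈ 1.22 W/(m·K)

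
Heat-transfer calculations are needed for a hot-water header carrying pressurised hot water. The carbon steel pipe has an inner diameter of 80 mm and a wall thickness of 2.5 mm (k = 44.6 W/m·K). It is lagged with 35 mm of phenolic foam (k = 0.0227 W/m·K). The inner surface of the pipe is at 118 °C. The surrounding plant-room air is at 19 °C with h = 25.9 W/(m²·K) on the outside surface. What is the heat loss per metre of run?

Radial resistances (cylindrical: R_cond = ln(r_o/r_i)/(2πkL), R_conv = 1/(h·2πrL)):
R_carbon steel pipe wall = ln(42.5/40)/(2π×44.6×1) = 2.163×10^-4 K/W
R_phenolic foam = ln(77.5/42.5)/(2π×0.0227×1) = 4.212 K/W
R_outer film = 1/(h_o·2πr_oL) = 1/(25.9×2π×0.0775×1) = 0.07929 K/W
R_total = 4.292 K/W
Q = ΔT/R_total = 99/4.292

q′ ≈ 23.1 W/m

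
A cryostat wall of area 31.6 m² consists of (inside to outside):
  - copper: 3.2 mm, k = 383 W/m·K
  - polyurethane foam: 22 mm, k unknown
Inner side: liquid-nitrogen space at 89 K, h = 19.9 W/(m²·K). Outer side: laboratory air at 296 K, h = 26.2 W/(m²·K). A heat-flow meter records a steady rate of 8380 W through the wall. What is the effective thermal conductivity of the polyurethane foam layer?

k ≈ 0.0318 W/(m·K)

Thermal resistances in series:
R_inner film = 1/(h_i·A) = 1/(19.9×31.6) = 0.00159 K/W
R_copper = L/(kA) = 0.0032/(383×31.6) = 2.644×10^-7 K/W
R_outer film = 1/(h_o·A) = 1/(26.2×31.6) = 0.001208 K/W
Sum of known resistances R_other = 0.002798 K/W
Total R = ΔT/Q = 207/8380 = 0.0247 K/W
R_polyurethane foam = R_total − R_other = 0.0219 K/W
k = L/(R·A) = 0.022/(0.0219×31.6)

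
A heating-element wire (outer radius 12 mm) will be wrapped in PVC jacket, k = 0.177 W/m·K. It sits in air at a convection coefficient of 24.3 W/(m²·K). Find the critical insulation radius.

r_cr ≈ 7.28 mm

For a cylinder r_cr = k/h = 0.177/24.3
r_cr = 7.28 mm; since the bare radius (12 mm) is above r_cr, any added insulation will reduce heat loss.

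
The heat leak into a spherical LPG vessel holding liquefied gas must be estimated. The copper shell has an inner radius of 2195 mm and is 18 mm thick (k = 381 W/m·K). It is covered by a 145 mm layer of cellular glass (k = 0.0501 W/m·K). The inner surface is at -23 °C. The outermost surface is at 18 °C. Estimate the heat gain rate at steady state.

Q ≈ 929 W

Spherical conduction: R = (1/r_in − 1/r_out)/(4πk) per layer; series-sum.
R_copper shell = (1/2.195 − 1/2.213)/(4π×381) = 7.74×10^-7 K/W
R_cellular glass = (1/2.213 − 1/2.358)/(4π×0.0501) = 0.04414 K/W
R_total = 0.04414 K/W
Q = ΔT/R_total = 41/0.04414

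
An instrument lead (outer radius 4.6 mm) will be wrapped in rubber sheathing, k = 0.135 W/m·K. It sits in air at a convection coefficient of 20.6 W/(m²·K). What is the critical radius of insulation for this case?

For a cylinder r_cr = k/h = 0.135/20.6
r_cr = 6.55 mm; since the bare radius (4.6 mm) is below r_cr, adding a thin layer of insulation will *increase* heat loss.

r_cr ≈ 6.55 mm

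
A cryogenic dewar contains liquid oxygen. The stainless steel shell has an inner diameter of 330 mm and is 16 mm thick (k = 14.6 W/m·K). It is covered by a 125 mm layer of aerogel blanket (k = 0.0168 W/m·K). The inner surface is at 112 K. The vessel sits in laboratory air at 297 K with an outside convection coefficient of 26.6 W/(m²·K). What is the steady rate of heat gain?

Radial (spherical) resistances in series:
R_stainless steel shell = (1/0.165 − 1/0.181)/(4π×14.6) = 0.00292 K/W
R_aerogel blanket = (1/0.181 − 1/0.306)/(4π×0.0168) = 10.69 K/W
R_outer film = 1/(h·4πr_o²) = 1/(26.6×4π×0.306²) = 0.03195 K/W
R_total = 10.73 K/W
Q = ΔT/R_total = 185/10.73

Q ≈ 17.2 W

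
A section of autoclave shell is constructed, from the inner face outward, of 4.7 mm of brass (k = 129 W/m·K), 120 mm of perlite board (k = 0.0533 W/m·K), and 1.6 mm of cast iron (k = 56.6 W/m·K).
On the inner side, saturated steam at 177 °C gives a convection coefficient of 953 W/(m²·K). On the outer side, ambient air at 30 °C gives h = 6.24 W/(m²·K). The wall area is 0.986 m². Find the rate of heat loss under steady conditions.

Q ≈ 60.1 W

Using the resistance-network approach (series):
R_inner film = 1/(h_i·A) = 1/(953×0.986) = 0.001064 K/W
R_brass = L/(kA) = 0.0047/(129×0.986) = 3.695×10^-5 K/W
R_perlite board = L/(kA) = 0.12/(0.0533×0.986) = 2.283 K/W
R_cast iron = L/(kA) = 0.0016/(56.6×0.986) = 2.867×10^-5 K/W
R_outer film = 1/(h_o·A) = 1/(6.24×0.986) = 0.1625 K/W
R_total = 2.447 K/W
Q = ΔT / R_total = 147 / 2.447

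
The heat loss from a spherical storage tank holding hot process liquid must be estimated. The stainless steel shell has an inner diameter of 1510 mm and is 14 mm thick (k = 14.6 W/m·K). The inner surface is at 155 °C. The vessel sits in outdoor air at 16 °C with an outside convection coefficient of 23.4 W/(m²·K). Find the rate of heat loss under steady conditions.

Q ≈ 23600 W

Each spherical layer contributes R = (1/r_i − 1/r_o)/(4πk):
R_stainless steel shell = (1/0.755 − 1/0.769)/(4π×14.6) = 1.314×10^-4 K/W
R_outer film = 1/(h·4πr_o²) = 1/(23.4×4π×0.769²) = 0.005751 K/W
R_total = 0.005882 K/W
Q = ΔT/R_total = 139/0.005882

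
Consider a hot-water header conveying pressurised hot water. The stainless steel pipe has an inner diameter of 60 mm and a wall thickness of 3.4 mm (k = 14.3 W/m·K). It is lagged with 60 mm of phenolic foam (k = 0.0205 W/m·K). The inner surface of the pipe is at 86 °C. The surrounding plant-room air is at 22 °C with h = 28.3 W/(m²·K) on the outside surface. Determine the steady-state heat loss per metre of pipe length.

q′ ≈ 7.96 W/m

Cylindrical conduction, so R = ln(r₂/r₁)/(2πkL) per layer, in series:
R_stainless steel pipe wall = ln(33.4/30)/(2π×14.3×1) = 0.001195 K/W
R_phenolic foam = ln(93.4/33.4)/(2π×0.0205×1) = 7.984 K/W
R_outer film = 1/(h_o·2πr_oL) = 1/(28.3×2π×0.0934×1) = 0.06021 K/W
R_total = 8.045 K/W
Q = ΔT/R_total = 64/8.045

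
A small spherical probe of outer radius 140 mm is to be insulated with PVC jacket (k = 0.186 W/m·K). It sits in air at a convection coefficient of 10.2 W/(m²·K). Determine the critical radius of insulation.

r_cr ≈ 36.5 mm

For a sphere r_cr = 2k/h = 2×0.186/10.2
r_cr = 36.5 mm; since the bare radius (140 mm) is above r_cr, any added insulation will reduce heat loss.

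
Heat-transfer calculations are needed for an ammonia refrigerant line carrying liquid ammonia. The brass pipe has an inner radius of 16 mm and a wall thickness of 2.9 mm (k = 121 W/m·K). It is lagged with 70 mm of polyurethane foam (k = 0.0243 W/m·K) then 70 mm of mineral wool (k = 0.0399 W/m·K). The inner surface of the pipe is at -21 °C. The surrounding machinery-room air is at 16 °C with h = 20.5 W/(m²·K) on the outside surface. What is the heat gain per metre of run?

For a radial system each layer contributes R = ln(r_out/r_in)/(2πkL); films add R = 1/(hA).
R_brass pipe wall = ln(18.9/16)/(2π×121×1) = 2.191×10^-4 K/W
R_polyurethane foam = ln(88.9/18.9)/(2π×0.0243×1) = 10.14 K/W
R_mineral wool = ln(158.9/88.9)/(2π×0.0399×1) = 2.317 K/W
R_outer film = 1/(h_o·2πr_oL) = 1/(20.5×2π×0.1589×1) = 0.04886 K/W
R_total = 12.51 K/W
Q = ΔT/R_total = 37/12.51

q′ ≈ 2.96 W/m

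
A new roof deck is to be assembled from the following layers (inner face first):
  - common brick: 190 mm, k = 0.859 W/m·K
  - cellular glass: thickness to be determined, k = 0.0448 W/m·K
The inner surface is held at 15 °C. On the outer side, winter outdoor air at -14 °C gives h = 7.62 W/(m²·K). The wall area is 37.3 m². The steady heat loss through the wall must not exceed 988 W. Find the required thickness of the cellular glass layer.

L ≈ 33.3 mm

Series thermal resistances:
R_common brick = L/(kA) = 0.19/(0.859×37.3) = 0.00593 K/W
R_outer film = 1/(h_o·A) = 1/(7.62×37.3) = 0.003518 K/W
Sum of the known resistances R_other = 0.009448 K/W
Required total resistance R_tot = ΔT/Q_allow = 29/988 = 0.02935 K/W
R_cellular glass = R_tot − R_other = 0.0199 K/W
L = R·k·A = 0.0199×0.0448×37.3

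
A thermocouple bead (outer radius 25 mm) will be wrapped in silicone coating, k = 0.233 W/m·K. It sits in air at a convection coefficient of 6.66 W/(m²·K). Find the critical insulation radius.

For a sphere r_cr = 2k/h = 2×0.233/6.66
r_cr = 70 mm; since the bare radius (25 mm) is below r_cr, adding a thin layer of insulation will *increase* heat loss.

r_cr ≈ 70 mm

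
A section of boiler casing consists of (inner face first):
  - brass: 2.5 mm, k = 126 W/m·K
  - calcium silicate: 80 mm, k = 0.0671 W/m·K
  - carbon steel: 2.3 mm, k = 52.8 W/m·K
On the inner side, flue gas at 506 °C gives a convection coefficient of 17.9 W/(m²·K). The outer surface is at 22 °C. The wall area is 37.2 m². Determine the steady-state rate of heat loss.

Using the resistance-network approach (series):
R_inner film = 1/(h_i·A) = 1/(17.9×37.2) = 0.001502 K/W
R_brass = L/(kA) = 0.0025/(126×37.2) = 5.334×10^-7 K/W
R_calcium silicate = L/(kA) = 0.08/(0.0671×37.2) = 0.03205 K/W
R_carbon steel = L/(kA) = 0.0023/(52.8×37.2) = 1.171×10^-6 K/W
R_total = 0.03355 K/W
Q = ΔT / R_total = 484 / 0.03355

Q ≈ 14400 W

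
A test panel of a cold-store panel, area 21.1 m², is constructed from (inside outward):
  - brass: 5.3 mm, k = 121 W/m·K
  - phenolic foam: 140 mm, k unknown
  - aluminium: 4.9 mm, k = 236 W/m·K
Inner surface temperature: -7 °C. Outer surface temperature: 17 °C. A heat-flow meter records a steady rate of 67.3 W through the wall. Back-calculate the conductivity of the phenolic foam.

k ≈ 0.0186 W/(m·K)

Treating each layer as a thermal resistance in series:
R_brass = L/(kA) = 0.0053/(121×21.1) = 2.076×10^-6 K/W
R_aluminium = L/(kA) = 0.0049/(236×21.1) = 9.84×10^-7 K/W
Sum of known resistances R_other = 3.06×10^-6 K/W
Total R = ΔT/Q = 24/67.3 = 0.3566 K/W
R_phenolic foam = R_total − R_other = 0.3566 K/W
k = L/(R·A) = 0.14/(0.3566×21.1)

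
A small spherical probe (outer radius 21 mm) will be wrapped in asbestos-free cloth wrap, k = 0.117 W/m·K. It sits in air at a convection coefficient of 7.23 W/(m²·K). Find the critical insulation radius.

r_cr ≈ 32.4 mm

For a sphere r_cr = 2k/h = 2×0.117/7.23
r_cr = 32.4 mm; since the bare radius (21 mm) is below r_cr, adding a thin layer of insulation will *increase* heat loss.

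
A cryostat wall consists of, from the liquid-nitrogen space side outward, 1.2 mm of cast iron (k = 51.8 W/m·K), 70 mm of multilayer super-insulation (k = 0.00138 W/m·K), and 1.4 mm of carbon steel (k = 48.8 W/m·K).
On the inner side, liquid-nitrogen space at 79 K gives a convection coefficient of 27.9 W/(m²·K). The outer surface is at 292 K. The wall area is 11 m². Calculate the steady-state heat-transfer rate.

Q ≈ 46.2 W

Treating each layer as a thermal resistance in series:
R_inner film = 1/(h_i·A) = 1/(27.9×11) = 0.003258 K/W
R_cast iron = L/(kA) = 0.0012/(51.8×11) = 2.106×10^-6 K/W
R_multilayer super-insulation = L/(kA) = 0.07/(0.00138×11) = 4.611 K/W
R_carbon steel = L/(kA) = 0.0014/(48.8×11) = 2.608×10^-6 K/W
R_total = 4.615 K/W
Q = ΔT / R_total = 213 / 4.615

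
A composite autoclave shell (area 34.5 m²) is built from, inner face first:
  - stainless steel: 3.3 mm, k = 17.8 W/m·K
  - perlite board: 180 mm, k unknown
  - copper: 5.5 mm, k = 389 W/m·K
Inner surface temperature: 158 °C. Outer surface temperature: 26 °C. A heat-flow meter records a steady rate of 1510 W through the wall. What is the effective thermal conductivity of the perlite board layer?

Using the resistance-network approach (series):
R_stainless steel = L/(kA) = 0.0033/(17.8×34.5) = 5.374×10^-6 K/W
R_copper = L/(kA) = 0.0055/(389×34.5) = 4.098×10^-7 K/W
Sum of known resistances R_other = 5.784×10^-6 K/W
Total R = ΔT/Q = 132/1510 = 0.08742 K/W
R_perlite board = R_total − R_other = 0.08741 K/W
k = L/(R·A) = 0.18/(0.08741×34.5)

k ≈ 0.0597 W/(m·K)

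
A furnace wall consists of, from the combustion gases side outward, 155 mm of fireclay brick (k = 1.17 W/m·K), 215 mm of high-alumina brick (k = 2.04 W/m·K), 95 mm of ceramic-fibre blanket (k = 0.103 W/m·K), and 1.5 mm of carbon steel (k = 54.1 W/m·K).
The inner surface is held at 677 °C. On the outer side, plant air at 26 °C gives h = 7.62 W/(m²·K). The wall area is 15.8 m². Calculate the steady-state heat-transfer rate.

Q ≈ 7960 W

Model the wall as resistances in series:
R_fireclay brick = L/(kA) = 0.155/(1.17×15.8) = 0.008385 K/W
R_high-alumina brick = L/(kA) = 0.215/(2.04×15.8) = 0.00667 K/W
R_ceramic-fibre blanket = L/(kA) = 0.095/(0.103×15.8) = 0.05838 K/W
R_carbon steel = L/(kA) = 0.0015/(54.1×15.8) = 1.755×10^-6 K/W
R_outer film = 1/(h_o·A) = 1/(7.62×15.8) = 0.008306 K/W
R_total = 0.08174 K/W
Q = ΔT / R_total = 651 / 0.08174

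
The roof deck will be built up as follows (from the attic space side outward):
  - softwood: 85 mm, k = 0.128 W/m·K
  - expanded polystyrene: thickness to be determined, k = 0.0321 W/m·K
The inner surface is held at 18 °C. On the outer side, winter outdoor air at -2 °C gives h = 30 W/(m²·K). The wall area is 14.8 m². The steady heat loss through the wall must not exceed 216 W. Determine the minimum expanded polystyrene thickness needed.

Model the wall as resistances in series:
R_softwood = L/(kA) = 0.085/(0.128×14.8) = 0.04487 K/W
R_outer film = 1/(h_o·A) = 1/(30×14.8) = 0.002252 K/W
Sum of the known resistances R_other = 0.04712 K/W
Required total resistance R_tot = ΔT/Q_allow = 20/216 = 0.09259 K/W
R_expanded polystyrene = R_tot − R_other = 0.04547 K/W
L = R·k·A = 0.04547×0.0321×14.8

L ≈ 21.6 mm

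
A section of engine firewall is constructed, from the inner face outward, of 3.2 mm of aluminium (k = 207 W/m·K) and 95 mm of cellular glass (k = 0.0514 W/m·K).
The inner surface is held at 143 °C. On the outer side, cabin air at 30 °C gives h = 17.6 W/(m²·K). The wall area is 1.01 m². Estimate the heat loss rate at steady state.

Q ≈ 59.9 W

Thermal resistances in series:
R_aluminium = L/(kA) = 0.0032/(207×1.01) = 1.531×10^-5 K/W
R_cellular glass = L/(kA) = 0.095/(0.0514×1.01) = 1.83 K/W
R_outer film = 1/(h_o·A) = 1/(17.6×1.01) = 0.05626 K/W
R_total = 1.886 K/W
Q = ΔT / R_total = 113 / 1.886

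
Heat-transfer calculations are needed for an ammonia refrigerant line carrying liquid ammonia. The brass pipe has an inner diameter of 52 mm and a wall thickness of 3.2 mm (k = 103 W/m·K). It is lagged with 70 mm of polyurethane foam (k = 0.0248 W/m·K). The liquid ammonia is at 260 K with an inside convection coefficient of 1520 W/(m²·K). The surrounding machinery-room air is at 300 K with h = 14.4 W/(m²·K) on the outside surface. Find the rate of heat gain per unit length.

Cylindrical conduction, so R = ln(r₂/r₁)/(2πkL) per layer, in series:
R_inner film = 1/(h_i·2πr₁L) = 1/(1520×2π×0.026×1) = 0.004027 K/W
R_brass pipe wall = ln(29.2/26)/(2π×103×1) = 1.794×10^-4 K/W
R_polyurethane foam = ln(99.2/29.2)/(2π×0.0248×1) = 7.848 K/W
R_outer film = 1/(h_o·2πr_oL) = 1/(14.4×2π×0.0992×1) = 0.1114 K/W
R_total = 7.964 K/W
Q = ΔT/R_total = 40/7.964

q′ ≈ 5.02 W/m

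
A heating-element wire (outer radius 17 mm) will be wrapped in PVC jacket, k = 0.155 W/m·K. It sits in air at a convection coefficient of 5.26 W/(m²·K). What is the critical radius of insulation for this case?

r_cr ≈ 29.5 mm

For a cylinder r_cr = k/h = 0.155/5.26
r_cr = 29.5 mm; since the bare radius (17 mm) is below r_cr, adding a thin layer of insulation will *increase* heat loss.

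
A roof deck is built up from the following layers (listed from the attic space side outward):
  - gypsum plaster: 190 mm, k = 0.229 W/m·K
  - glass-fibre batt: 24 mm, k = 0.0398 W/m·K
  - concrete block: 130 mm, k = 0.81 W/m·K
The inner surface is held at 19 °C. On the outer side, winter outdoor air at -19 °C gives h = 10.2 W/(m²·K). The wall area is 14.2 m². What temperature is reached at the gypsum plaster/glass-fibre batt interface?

Thermal resistances in series:
R_gypsum plaster = L/(kA) = 0.19/(0.229×14.2) = 0.05843 K/W
R_glass-fibre batt = L/(kA) = 0.024/(0.0398×14.2) = 0.04247 K/W
R_concrete block = L/(kA) = 0.13/(0.81×14.2) = 0.0113 K/W
R_outer film = 1/(h_o·A) = 1/(10.2×14.2) = 0.006904 K/W
R_total = 0.1191 K/W;  Q = ΔT/R_total = 38/0.1191 = 319.1 W
T_interface = T_inner − Q·ΣR(inner→interface) = 19 − 319×0.05843

T ≈ 0.358 °C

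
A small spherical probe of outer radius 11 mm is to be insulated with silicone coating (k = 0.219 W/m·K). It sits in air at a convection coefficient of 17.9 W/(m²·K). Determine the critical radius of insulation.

r_cr ≈ 24.5 mm

For a sphere r_cr = 2k/h = 2×0.219/17.9
r_cr = 24.5 mm; since the bare radius (11 mm) is below r_cr, adding a thin layer of insulation will *increase* heat loss.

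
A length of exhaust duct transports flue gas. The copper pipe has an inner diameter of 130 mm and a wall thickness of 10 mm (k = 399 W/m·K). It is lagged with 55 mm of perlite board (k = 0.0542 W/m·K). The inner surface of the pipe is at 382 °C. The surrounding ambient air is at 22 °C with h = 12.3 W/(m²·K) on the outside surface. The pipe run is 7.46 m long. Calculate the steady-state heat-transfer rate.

Q ≈ 1570 W

Cylindrical conduction, so R = ln(r₂/r₁)/(2πkL) per layer, in series:
R_copper pipe wall = ln(75/65)/(2π×399×7.46) = 7.652×10^-6 K/W
R_perlite board = ln(130/75)/(2π×0.0542×7.46) = 0.2165 K/W
R_outer film = 1/(h_o·2πr_oL) = 1/(12.3×2π×0.13×7.46) = 0.01334 K/W
R_total = 0.2299 K/W
Q = ΔT/R_total = 360/0.2299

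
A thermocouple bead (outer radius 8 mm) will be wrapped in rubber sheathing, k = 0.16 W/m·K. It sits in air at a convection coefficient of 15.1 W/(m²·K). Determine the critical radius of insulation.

r_cr ≈ 21.2 mm

For a sphere r_cr = 2k/h = 2×0.16/15.1
r_cr = 21.2 mm; since the bare radius (8 mm) is below r_cr, adding a thin layer of insulation will *increase* heat loss.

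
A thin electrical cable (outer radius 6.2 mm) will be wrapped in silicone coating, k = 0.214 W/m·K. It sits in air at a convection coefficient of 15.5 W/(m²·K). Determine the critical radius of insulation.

For a cylinder r_cr = k/h = 0.214/15.5
r_cr = 13.8 mm; since the bare radius (6.2 mm) is below r_cr, adding a thin layer of insulation will *increase* heat loss.

r_cr ≈ 13.8 mm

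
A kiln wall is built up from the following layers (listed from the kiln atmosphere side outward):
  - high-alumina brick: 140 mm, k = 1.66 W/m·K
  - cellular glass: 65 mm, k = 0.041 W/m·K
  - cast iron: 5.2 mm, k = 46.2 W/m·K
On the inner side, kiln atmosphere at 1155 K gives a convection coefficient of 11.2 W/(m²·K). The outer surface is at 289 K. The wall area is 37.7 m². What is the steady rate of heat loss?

Q ≈ 18600 W

Series thermal resistances:
R_inner film = 1/(h_i·A) = 1/(11.2×37.7) = 0.002368 K/W
R_high-alumina brick = L/(kA) = 0.14/(1.66×37.7) = 0.002237 K/W
R_cellular glass = L/(kA) = 0.065/(0.041×37.7) = 0.04205 K/W
R_cast iron = L/(kA) = 0.0052/(46.2×37.7) = 2.986×10^-6 K/W
R_total = 0.04666 K/W
Q = ΔT / R_total = 866 / 0.04666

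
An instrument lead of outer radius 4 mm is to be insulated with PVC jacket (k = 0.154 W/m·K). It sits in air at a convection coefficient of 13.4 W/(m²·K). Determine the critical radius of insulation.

For a cylinder r_cr = k/h = 0.154/13.4
r_cr = 11.5 mm; since the bare radius (4 mm) is below r_cr, adding a thin layer of insulation will *increase* heat loss.

r_cr ≈ 11.5 mm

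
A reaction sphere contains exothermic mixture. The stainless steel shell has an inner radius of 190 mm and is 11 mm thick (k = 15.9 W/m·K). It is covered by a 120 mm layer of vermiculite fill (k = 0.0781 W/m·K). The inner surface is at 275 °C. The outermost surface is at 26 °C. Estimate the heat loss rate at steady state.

Spherical conduction: R = (1/r_in − 1/r_out)/(4πk) per layer; series-sum.
R_stainless steel shell = (1/0.19 − 1/0.201)/(4π×15.9) = 0.001442 K/W
R_vermiculite fill = (1/0.201 − 1/0.321)/(4π×0.0781) = 1.895 K/W
R_total = 1.896 K/W
Q = ΔT/R_total = 249/1.896

Q ≈ 131 W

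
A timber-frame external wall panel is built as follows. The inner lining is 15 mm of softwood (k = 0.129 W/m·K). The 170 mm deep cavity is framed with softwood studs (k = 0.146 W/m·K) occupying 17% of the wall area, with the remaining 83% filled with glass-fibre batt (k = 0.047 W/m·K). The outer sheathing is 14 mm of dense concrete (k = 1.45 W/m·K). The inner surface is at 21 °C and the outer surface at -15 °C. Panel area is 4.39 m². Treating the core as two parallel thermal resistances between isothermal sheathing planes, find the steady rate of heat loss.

Q ≈ 56.7 W

Sheathing layers in series; stud and cavity paths in parallel between them.
R_inner = 0.015/(0.129×4.39) = 0.02649 K/W
R_stud  = 0.17/(0.146×0.17×4.39) = 1.56 K/W
R_cav   = 0.17/(0.047×0.83×4.39) = 0.9927 K/W
1/R_core = 1/R_stud + 1/R_cav → R_core = 0.6067 K/W
R_outer = 0.014/(1.45×4.39) = 0.002199 K/W
R_total = 0.6354 K/W
Q = ΔT/R_total = 36/0.6354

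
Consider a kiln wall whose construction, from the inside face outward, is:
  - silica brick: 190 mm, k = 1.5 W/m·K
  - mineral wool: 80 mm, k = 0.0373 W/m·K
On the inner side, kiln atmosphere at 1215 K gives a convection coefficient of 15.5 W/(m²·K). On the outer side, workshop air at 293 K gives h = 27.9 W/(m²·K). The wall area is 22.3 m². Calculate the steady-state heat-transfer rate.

Q ≈ 8670 W

Treating each layer as a thermal resistance in series:
R_inner film = 1/(h_i·A) = 1/(15.5×22.3) = 0.002893 K/W
R_silica brick = L/(kA) = 0.19/(1.5×22.3) = 0.00568 K/W
R_mineral wool = L/(kA) = 0.08/(0.0373×22.3) = 0.09618 K/W
R_outer film = 1/(h_o·A) = 1/(27.9×22.3) = 0.001607 K/W
R_total = 0.1064 K/W
Q = ΔT / R_total = 922 / 0.1064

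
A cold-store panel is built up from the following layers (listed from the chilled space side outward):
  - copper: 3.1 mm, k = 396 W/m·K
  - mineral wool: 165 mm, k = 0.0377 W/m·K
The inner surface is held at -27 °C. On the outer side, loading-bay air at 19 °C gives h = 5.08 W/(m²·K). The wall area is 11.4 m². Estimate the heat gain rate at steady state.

Thermal resistances in series:
R_copper = L/(kA) = 0.0031/(396×11.4) = 6.867×10^-7 K/W
R_mineral wool = L/(kA) = 0.165/(0.0377×11.4) = 0.3839 K/W
R_outer film = 1/(h_o·A) = 1/(5.08×11.4) = 0.01727 K/W
R_total = 0.4012 K/W
Q = ΔT / R_total = 46 / 0.4012

Q ≈ 115 W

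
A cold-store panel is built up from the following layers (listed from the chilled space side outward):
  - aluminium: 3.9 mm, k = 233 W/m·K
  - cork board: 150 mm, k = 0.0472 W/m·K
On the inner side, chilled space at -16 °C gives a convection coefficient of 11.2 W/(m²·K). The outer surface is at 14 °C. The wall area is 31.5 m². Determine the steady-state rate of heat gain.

Q ≈ 289 W

Thermal resistances in series:
R_inner film = 1/(h_i·A) = 1/(11.2×31.5) = 0.002834 K/W
R_aluminium = L/(kA) = 0.0039/(233×31.5) = 5.314×10^-7 K/W
R_cork board = L/(kA) = 0.15/(0.0472×31.5) = 0.1009 K/W
R_total = 0.1037 K/W
Q = ΔT / R_total = 30 / 0.1037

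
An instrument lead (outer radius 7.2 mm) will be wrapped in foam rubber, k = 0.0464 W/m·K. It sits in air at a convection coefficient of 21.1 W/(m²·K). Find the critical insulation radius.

r_cr ≈ 2.2 mm

For a cylinder r_cr = k/h = 0.0464/21.1
r_cr = 2.2 mm; since the bare radius (7.2 mm) is above r_cr, any added insulation will reduce heat loss.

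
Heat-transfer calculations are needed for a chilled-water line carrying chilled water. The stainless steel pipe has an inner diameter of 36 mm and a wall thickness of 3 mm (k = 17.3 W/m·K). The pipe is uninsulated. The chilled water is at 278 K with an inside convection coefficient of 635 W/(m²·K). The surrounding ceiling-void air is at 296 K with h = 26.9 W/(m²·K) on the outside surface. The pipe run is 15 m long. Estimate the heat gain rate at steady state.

Q ≈ 909 W

Treating each annulus and film as a series resistance:
R_inner film = 1/(h_i·2πr₁L) = 1/(635×2π×0.018×15) = 9.283×10^-4 K/W
R_stainless steel pipe wall = ln(21/18)/(2π×17.3×15) = 9.454×10^-5 K/W
R_outer film = 1/(h_o·2πr_oL) = 1/(26.9×2π×0.021×15) = 0.01878 K/W
R_total = 0.01981 K/W
Q = ΔT/R_total = 18/0.01981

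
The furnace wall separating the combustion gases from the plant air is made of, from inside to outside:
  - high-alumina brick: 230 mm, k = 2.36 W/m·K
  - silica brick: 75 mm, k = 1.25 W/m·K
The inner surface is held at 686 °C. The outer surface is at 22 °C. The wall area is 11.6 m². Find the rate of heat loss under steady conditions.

Treating each layer as a thermal resistance in series:
R_high-alumina brick = L/(kA) = 0.23/(2.36×11.6) = 0.008402 K/W
R_silica brick = L/(kA) = 0.075/(1.25×11.6) = 0.005172 K/W
R_total = 0.01357 K/W
Q = ΔT / R_total = 664 / 0.01357

Q ≈ 48900 W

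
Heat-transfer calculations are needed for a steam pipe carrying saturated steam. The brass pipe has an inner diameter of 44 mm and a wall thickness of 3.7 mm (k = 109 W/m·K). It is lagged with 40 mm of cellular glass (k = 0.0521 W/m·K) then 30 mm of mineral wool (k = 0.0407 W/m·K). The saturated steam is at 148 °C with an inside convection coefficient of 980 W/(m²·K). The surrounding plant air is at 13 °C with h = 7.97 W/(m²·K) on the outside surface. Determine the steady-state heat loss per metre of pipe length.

Per-layer cylindrical resistances, series-summed:
R_inner film = 1/(h_i·2πr₁L) = 1/(980×2π×0.022×1) = 0.007382 K/W
R_brass pipe wall = ln(25.7/22)/(2π×109×1) = 2.27×10^-4 K/W
R_cellular glass = ln(65.7/25.7)/(2π×0.0521×1) = 2.867 K/W
R_mineral wool = ln(95.7/65.7)/(2π×0.0407×1) = 1.471 K/W
R_outer film = 1/(h_o·2πr_oL) = 1/(7.97×2π×0.0957×1) = 0.2087 K/W
R_total = 4.554 K/W
Q = ΔT/R_total = 135/4.554

q′ ≈ 29.6 W/m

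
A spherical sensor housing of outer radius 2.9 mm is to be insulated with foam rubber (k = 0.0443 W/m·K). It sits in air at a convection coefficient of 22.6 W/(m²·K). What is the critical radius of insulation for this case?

r_cr ≈ 3.92 mm

For a sphere r_cr = 2k/h = 2×0.0443/22.6
r_cr = 3.92 mm; since the bare radius (2.9 mm) is below r_cr, adding a thin layer of insulation will *increase* heat loss.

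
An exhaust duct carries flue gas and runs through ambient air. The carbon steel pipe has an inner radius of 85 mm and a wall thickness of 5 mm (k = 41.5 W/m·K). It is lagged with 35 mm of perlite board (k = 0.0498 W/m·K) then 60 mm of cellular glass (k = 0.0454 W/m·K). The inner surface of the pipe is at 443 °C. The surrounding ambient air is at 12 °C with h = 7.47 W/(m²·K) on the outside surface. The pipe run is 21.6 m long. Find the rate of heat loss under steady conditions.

For a radial system each layer contributes R = ln(r_out/r_in)/(2πkL); films add R = 1/(hA).
R_carbon steel pipe wall = ln(90/85)/(2π×41.5×21.6) = 1.015×10^-5 K/W
R_perlite board = ln(125/90)/(2π×0.0498×21.6) = 0.0486 K/W
R_cellular glass = ln(185/125)/(2π×0.0454×21.6) = 0.06363 K/W
R_outer film = 1/(h_o·2πr_oL) = 1/(7.47×2π×0.185×21.6) = 0.005332 K/W
R_total = 0.1176 K/W
Q = ΔT/R_total = 431/0.1176

Q ≈ 3670 W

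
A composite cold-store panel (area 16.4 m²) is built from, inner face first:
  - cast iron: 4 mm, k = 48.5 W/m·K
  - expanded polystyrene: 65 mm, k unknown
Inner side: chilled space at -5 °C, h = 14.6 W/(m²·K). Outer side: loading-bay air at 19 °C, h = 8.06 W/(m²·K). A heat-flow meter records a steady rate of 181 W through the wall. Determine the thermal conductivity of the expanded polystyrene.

Thermal resistances in series:
R_inner film = 1/(h_i·A) = 1/(14.6×16.4) = 0.004176 K/W
R_cast iron = L/(kA) = 0.004/(48.5×16.4) = 5.029×10^-6 K/W
R_outer film = 1/(h_o·A) = 1/(8.06×16.4) = 0.007565 K/W
Sum of known resistances R_other = 0.01175 K/W
Total R = ΔT/Q = 24/181 = 0.1326 K/W
R_expanded polystyrene = R_total − R_other = 0.1209 K/W
k = L/(R·A) = 0.065/(0.1209×16.4)

k ≈ 0.0328 W/(m·K)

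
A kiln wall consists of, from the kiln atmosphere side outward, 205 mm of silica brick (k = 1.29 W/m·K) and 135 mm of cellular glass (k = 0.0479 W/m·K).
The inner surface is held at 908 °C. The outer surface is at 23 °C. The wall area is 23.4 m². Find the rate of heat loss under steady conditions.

Q ≈ 6960 W

Using the resistance-network approach (series):
R_silica brick = L/(kA) = 0.205/(1.29×23.4) = 0.006791 K/W
R_cellular glass = L/(kA) = 0.135/(0.0479×23.4) = 0.1204 K/W
R_total = 0.1272 K/W
Q = ΔT / R_total = 885 / 0.1272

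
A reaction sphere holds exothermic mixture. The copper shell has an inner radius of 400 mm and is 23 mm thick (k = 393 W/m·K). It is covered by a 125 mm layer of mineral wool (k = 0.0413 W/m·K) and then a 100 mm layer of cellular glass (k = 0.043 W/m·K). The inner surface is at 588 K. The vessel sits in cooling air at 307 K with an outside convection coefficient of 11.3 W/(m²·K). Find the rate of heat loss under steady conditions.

Q ≈ 178 W

For a spherical shell R = (1/r₁ − 1/r₂)/(4πk); film R = 1/(h·4πr²). In series:
R_copper shell = (1/0.4 − 1/0.423)/(4π×393) = 2.752×10^-5 K/W
R_mineral wool = (1/0.423 − 1/0.548)/(4π×0.0413) = 1.039 K/W
R_cellular glass = (1/0.548 − 1/0.648)/(4π×0.043) = 0.5212 K/W
R_outer film = 1/(h·4πr_o²) = 1/(11.3×4π×0.648²) = 0.01677 K/W
R_total = 1.577 K/W
Q = ΔT/R_total = 281/1.577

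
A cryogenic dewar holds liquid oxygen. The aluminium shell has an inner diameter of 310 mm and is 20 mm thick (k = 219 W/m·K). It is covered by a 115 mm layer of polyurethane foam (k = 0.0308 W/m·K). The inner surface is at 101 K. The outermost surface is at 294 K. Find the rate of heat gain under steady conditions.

Each spherical layer contributes R = (1/r_i − 1/r_o)/(4πk):
R_aluminium shell = (1/0.155 − 1/0.175)/(4π×219) = 2.679×10^-4 K/W
R_polyurethane foam = (1/0.175 − 1/0.29)/(4π×0.0308) = 5.855 K/W
R_total = 5.855 K/W
Q = ΔT/R_total = 193/5.855

Q ≈ 33 W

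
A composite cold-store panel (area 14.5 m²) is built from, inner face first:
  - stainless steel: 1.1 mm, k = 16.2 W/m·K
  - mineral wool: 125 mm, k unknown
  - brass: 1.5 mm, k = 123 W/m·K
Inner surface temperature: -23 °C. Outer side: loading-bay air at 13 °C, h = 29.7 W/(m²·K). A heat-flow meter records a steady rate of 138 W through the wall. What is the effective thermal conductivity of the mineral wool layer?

k ≈ 0.0333 W/(m·K)

Series thermal resistances:
R_stainless steel = L/(kA) = 0.0011/(16.2×14.5) = 4.683×10^-6 K/W
R_brass = L/(kA) = 0.0015/(123×14.5) = 8.41×10^-7 K/W
R_outer film = 1/(h_o·A) = 1/(29.7×14.5) = 0.002322 K/W
Sum of known resistances R_other = 0.002328 K/W
Total R = ΔT/Q = 36/138 = 0.2609 K/W
R_mineral wool = R_total − R_other = 0.2585 K/W
k = L/(R·A) = 0.125/(0.2585×14.5)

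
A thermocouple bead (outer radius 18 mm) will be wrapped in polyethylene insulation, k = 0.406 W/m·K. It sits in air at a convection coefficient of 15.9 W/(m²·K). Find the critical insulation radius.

r_cr ≈ 51.1 mm

For a sphere r_cr = 2k/h = 2×0.406/15.9
r_cr = 51.1 mm; since the bare radius (18 mm) is below r_cr, adding a thin layer of insulation will *increase* heat loss.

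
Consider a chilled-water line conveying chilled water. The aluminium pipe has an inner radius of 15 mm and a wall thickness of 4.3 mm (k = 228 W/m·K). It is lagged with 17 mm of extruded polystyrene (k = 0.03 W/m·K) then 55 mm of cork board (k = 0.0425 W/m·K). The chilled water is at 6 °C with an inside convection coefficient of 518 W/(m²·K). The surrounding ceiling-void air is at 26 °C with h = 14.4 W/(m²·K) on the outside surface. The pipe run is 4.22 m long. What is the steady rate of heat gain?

Per-layer cylindrical resistances, series-summed:
R_inner film = 1/(h_i·2πr₁L) = 1/(518×2π×0.015×4.22) = 0.004854 K/W
R_aluminium pipe wall = ln(19.3/15)/(2π×228×4.22) = 4.169×10^-5 K/W
R_extruded polystyrene = ln(36.3/19.3)/(2π×0.03×4.22) = 0.7942 K/W
R_cork board = ln(91.3/36.3)/(2π×0.0425×4.22) = 0.8185 K/W
R_outer film = 1/(h_o·2πr_oL) = 1/(14.4×2π×0.0913×4.22) = 0.02869 K/W
R_total = 1.646 K/W
Q = ΔT/R_total = 20/1.646

Q ≈ 12.1 W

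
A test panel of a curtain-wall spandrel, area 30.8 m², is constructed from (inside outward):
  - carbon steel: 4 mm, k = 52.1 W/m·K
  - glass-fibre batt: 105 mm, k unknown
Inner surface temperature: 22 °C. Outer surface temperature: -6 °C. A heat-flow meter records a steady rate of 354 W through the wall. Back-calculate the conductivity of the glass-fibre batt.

k ≈ 0.0431 W/(m·K)

Model the wall as resistances in series:
R_carbon steel = L/(kA) = 0.004/(52.1×30.8) = 2.493×10^-6 K/W
Sum of known resistances R_other = 2.493×10^-6 K/W
Total R = ΔT/Q = 28/354 = 0.0791 K/W
R_glass-fibre batt = R_total − R_other = 0.07909 K/W
k = L/(R·A) = 0.105/(0.07909×30.8)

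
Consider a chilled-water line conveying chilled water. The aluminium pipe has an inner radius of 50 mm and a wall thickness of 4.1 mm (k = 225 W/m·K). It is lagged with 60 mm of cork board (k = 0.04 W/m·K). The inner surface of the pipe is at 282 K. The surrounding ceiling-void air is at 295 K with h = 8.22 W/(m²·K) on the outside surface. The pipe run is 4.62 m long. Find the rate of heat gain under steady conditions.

Q ≈ 19.1 W

Treating each annulus and film as a series resistance:
R_aluminium pipe wall = ln(54.1/50)/(2π×225×4.62) = 1.207×10^-5 K/W
R_cork board = ln(114.1/54.1)/(2π×0.04×4.62) = 0.6427 K/W
R_outer film = 1/(h_o·2πr_oL) = 1/(8.22×2π×0.1141×4.62) = 0.03673 K/W
R_total = 0.6794 K/W
Q = ΔT/R_total = 13/0.6794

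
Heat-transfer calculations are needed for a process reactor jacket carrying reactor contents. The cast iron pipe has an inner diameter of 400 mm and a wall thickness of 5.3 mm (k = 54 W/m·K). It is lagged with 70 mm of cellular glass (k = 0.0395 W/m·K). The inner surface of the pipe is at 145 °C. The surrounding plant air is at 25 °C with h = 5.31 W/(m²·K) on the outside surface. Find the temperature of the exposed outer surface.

Radial resistances (cylindrical: R_cond = ln(r_o/r_i)/(2πkL), R_conv = 1/(h·2πrL)):
R_cast iron pipe wall = ln(205.3/200)/(2π×54×1) = 7.709×10^-5 K/W
R_cellular glass = ln(275.3/205.3)/(2π×0.0395×1) = 1.182 K/W
R_outer film = 1/(h_o·2πr_oL) = 1/(5.31×2π×0.2753×1) = 0.1089 K/W
R_total = 1.291 K/W
Q = ΔT/R_total = 120/1.291
Q = 92.9 W/m
T_interface = T_inner − Q·ΣR(inner→interface) = 145 − 92.9×1.182

T ≈ 35.1 °C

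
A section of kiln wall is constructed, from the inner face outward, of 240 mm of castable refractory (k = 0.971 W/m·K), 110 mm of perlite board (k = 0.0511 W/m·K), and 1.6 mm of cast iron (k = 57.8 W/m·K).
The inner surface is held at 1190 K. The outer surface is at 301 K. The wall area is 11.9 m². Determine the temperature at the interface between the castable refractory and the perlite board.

Using the resistance-network approach (series):
R_castable refractory = L/(kA) = 0.24/(0.971×11.9) = 0.02077 K/W
R_perlite board = L/(kA) = 0.11/(0.0511×11.9) = 0.1809 K/W
R_cast iron = L/(kA) = 0.0016/(57.8×11.9) = 2.326×10^-6 K/W
R_total = 0.2017 K/W;  Q = ΔT/R_total = 889/0.2017 = 4408 W
T_interface = T_inner − Q·ΣR(inner→interface) = 1190 − 4410×0.02077

T ≈ 1100 K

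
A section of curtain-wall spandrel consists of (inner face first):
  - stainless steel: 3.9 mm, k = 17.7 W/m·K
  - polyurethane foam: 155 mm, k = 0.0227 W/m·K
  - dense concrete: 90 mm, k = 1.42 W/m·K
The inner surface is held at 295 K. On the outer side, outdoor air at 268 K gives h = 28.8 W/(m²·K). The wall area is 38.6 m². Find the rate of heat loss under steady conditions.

Treating each layer as a thermal resistance in series:
R_stainless steel = L/(kA) = 0.0039/(17.7×38.6) = 5.708×10^-6 K/W
R_polyurethane foam = L/(kA) = 0.155/(0.0227×38.6) = 0.1769 K/W
R_dense concrete = L/(kA) = 0.09/(1.42×38.6) = 0.001642 K/W
R_outer film = 1/(h_o·A) = 1/(28.8×38.6) = 8.995×10^-4 K/W
R_total = 0.1794 K/W
Q = ΔT / R_total = 27 / 0.1794

Q ≈ 150 W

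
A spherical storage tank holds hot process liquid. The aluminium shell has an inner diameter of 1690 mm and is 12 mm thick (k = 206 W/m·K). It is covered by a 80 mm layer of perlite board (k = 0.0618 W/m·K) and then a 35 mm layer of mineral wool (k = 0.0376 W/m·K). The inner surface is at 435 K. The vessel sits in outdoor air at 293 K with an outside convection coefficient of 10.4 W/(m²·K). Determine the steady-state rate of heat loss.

For a spherical shell R = (1/r₁ − 1/r₂)/(4πk); film R = 1/(h·4πr²). In series:
R_aluminium shell = (1/0.845 − 1/0.857)/(4π×206) = 6.401×10^-6 K/W
R_perlite board = (1/0.857 − 1/0.937)/(4π×0.0618) = 0.1283 K/W
R_mineral wool = (1/0.937 − 1/0.972)/(4π×0.0376) = 0.08133 K/W
R_outer film = 1/(h·4πr_o²) = 1/(10.4×4π×0.972²) = 0.008099 K/W
R_total = 0.2177 K/W
Q = ΔT/R_total = 142/0.2177

Q ≈ 652 W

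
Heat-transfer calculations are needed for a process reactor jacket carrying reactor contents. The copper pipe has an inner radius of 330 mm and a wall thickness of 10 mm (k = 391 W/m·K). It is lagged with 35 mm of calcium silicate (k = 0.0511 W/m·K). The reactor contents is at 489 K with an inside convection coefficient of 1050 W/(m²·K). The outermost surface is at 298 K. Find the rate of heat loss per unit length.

q′ ≈ 625 W/m

Radial resistances (cylindrical: R_cond = ln(r_o/r_i)/(2πkL), R_conv = 1/(h·2πrL)):
R_inner film = 1/(h_i·2πr₁L) = 1/(1050×2π×0.33×1) = 4.593×10^-4 K/W
R_copper pipe wall = ln(340/330)/(2π×391×1) = 1.215×10^-5 K/W
R_calcium silicate = ln(375/340)/(2π×0.0511×1) = 0.3052 K/W
R_total = 0.3056 K/W
Q = ΔT/R_total = 191/0.3056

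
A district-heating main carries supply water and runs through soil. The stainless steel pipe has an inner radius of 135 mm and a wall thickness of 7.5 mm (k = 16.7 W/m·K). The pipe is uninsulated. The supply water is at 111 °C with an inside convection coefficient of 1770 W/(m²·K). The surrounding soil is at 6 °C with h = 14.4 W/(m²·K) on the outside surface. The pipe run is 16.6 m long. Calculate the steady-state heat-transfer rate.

Cylindrical conduction, so R = ln(r₂/r₁)/(2πkL) per layer, in series:
R_inner film = 1/(h_i·2πr₁L) = 1/(1770×2π×0.135×16.6) = 4.012×10^-5 K/W
R_stainless steel pipe wall = ln(142.5/135)/(2π×16.7×16.6) = 3.104×10^-5 K/W
R_outer film = 1/(h_o·2πr_oL) = 1/(14.4×2π×0.1425×16.6) = 0.004672 K/W
R_total = 0.004744 K/W
Q = ΔT/R_total = 105/0.004744

Q ≈ 22100 W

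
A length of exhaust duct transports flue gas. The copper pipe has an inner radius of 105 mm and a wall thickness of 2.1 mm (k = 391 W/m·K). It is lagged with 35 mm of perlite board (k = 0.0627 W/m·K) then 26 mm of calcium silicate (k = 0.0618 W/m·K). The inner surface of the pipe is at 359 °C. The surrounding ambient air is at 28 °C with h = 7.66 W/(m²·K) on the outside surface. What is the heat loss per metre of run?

q′ ≈ 260 W/m

Per-layer cylindrical resistances, series-summed:
R_copper pipe wall = ln(107.1/105)/(2π×391×1) = 8.061×10^-6 K/W
R_perlite board = ln(142.1/107.1)/(2π×0.0627×1) = 0.7178 K/W
R_calcium silicate = ln(168.1/142.1)/(2π×0.0618×1) = 0.4327 K/W
R_outer film = 1/(h_o·2πr_oL) = 1/(7.66×2π×0.1681×1) = 0.1236 K/W
R_total = 1.274 K/W
Q = ΔT/R_total = 331/1.274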